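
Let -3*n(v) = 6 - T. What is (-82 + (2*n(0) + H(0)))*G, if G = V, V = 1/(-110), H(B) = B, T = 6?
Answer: 41/55 ≈ 0.74545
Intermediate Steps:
n(v) = 0 (n(v) = -(6 - 1*6)/3 = -(6 - 6)/3 = -⅓*0 = 0)
V = -1/110 ≈ -0.0090909
G = -1/110 ≈ -0.0090909
(-82 + (2*n(0) + H(0)))*G = (-82 + (2*0 + 0))*(-1/110) = (-82 + (0 + 0))*(-1/110) = (-82 + 0)*(-1/110) = -82*(-1/110) = 41/55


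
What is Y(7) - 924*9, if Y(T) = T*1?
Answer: -8309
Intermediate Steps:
Y(T) = T
Y(7) - 924*9 = 7 - 924*9 = 7 - 77*108 = 7 - 8316 = -8309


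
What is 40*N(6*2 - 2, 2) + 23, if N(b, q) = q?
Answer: 103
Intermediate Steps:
40*N(6*2 - 2, 2) + 23 = 40*2 + 23 = 80 + 23 = 103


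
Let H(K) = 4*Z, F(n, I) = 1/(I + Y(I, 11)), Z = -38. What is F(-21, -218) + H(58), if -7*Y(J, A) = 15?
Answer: -234239/1541 ≈ -152.00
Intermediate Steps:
Y(J, A) = -15/7 (Y(J, A) = -1/7*15 = -15/7)
F(n, I) = 1/(-15/7 + I) (F(n, I) = 1/(I - 15/7) = 1/(-15/7 + I))
H(K) = -152 (H(K) = 4*(-38) = -152)
F(-21, -218) + H(58) = 7/(-15 + 7*(-218)) - 152 = 7/(-15 - 1526) - 152 = 7/(-1541) - 152 = 7*(-1/1541) - 152 = -7/1541 - 152 = -234239/1541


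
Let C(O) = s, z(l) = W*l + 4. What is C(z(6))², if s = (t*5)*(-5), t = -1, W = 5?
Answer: 625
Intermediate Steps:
z(l) = 4 + 5*l (z(l) = 5*l + 4 = 4 + 5*l)
s = 25 (s = -1*5*(-5) = -5*(-5) = 25)
C(O) = 25
C(z(6))² = 25² = 625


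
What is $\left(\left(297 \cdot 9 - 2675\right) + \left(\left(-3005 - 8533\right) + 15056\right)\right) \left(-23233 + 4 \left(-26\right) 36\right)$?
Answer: $-94851132$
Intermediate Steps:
$\left(\left(297 \cdot 9 - 2675\right) + \left(\left(-3005 - 8533\right) + 15056\right)\right) \left(-23233 + 4 \left(-26\right) 36\right) = \left(\left(2673 - 2675\right) + \left(-11538 + 15056\right)\right) \left(-23233 - 3744\right) = \left(-2 + 3518\right) \left(-23233 - 3744\right) = 3516 \left(-26977\right) = -94851132$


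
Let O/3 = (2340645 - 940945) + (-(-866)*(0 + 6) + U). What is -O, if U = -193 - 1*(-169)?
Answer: -4214616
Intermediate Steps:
U = -24 (U = -193 + 169 = -24)
O = 4214616 (O = 3*((2340645 - 940945) + (-(-866)*(0 + 6) - 24)) = 3*(1399700 + (-(-866)*6 - 24)) = 3*(1399700 + (-866*(-6) - 24)) = 3*(1399700 + (5196 - 24)) = 3*(1399700 + 5172) = 3*1404872 = 4214616)
-O = -1*4214616 = -4214616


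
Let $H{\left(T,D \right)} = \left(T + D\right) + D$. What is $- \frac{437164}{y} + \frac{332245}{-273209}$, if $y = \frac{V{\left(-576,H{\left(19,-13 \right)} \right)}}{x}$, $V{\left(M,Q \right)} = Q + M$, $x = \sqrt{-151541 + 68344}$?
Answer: $- \frac{332245}{273209} + \frac{437164 i \sqrt{83197}}{583} \approx -1.2161 + 2.1629 \cdot 10^{5} i$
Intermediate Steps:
$H{\left(T,D \right)} = T + 2 D$ ($H{\left(T,D \right)} = \left(D + T\right) + D = T + 2 D$)
$x = i \sqrt{83197}$ ($x = \sqrt{-83197} = i \sqrt{83197} \approx 288.44 i$)
$V{\left(M,Q \right)} = M + Q$
$y = \frac{583 i \sqrt{83197}}{83197}$ ($y = \frac{-576 + \left(19 + 2 \left(-13\right)\right)}{i \sqrt{83197}} = \left(-576 + \left(19 - 26\right)\right) \left(- \frac{i \sqrt{83197}}{83197}\right) = \left(-576 - 7\right) \left(- \frac{i \sqrt{83197}}{83197}\right) = - 583 \left(- \frac{i \sqrt{83197}}{83197}\right) = \frac{583 i \sqrt{83197}}{83197} \approx 2.0212 i$)
$- \frac{437164}{y} + \frac{332245}{-273209} = - \frac{437164}{\frac{583}{83197} i \sqrt{83197}} + \frac{332245}{-273209} = - 437164 \left(- \frac{i \sqrt{83197}}{583}\right) + 332245 \left(- \frac{1}{273209}\right) = \frac{437164 i \sqrt{83197}}{583} - \frac{332245}{273209} = - \frac{332245}{273209} + \frac{437164 i \sqrt{83197}}{583}$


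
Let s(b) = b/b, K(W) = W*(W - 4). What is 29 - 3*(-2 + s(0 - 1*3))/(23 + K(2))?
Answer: 554/19 ≈ 29.158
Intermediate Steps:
K(W) = W*(-4 + W)
s(b) = 1
29 - 3*(-2 + s(0 - 1*3))/(23 + K(2)) = 29 - 3*(-2 + 1)/(23 + 2*(-4 + 2)) = 29 - (-3)/(23 + 2*(-2)) = 29 - (-3)/(23 - 4) = 29 - (-3)/19 = 29 - 3*(-1/19) = 29 + 3/19 = 554/19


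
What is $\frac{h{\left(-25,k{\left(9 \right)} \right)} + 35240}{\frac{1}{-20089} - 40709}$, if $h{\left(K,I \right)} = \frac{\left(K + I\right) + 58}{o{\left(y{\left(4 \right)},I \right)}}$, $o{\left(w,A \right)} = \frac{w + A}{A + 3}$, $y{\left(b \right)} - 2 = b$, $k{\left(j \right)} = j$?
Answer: $- \frac{1771528376}{2044507755} \approx -0.86648$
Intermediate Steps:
$y{\left(b \right)} = 2 + b$
$o{\left(w,A \right)} = \frac{A + w}{3 + A}$
$h{\left(K,I \right)} = \frac{\left(3 + I\right) \left(58 + I + K\right)}{6 + I}$ ($h{\left(K,I \right)} = \frac{\left(K + I\right) + 58}{\frac{1}{3 + I} \left(I + \left(2 + 4\right)\right)} = \frac{\left(I + K\right) + 58}{\frac{1}{3 + I} \left(I + 6\right)} = \frac{58 + I + K}{\frac{1}{3 + I} \left(6 + I\right)} = \left(58 + I + K\right) \frac{3 + I}{6 + I} = \frac{\left(3 + I\right) \left(58 + I + K\right)}{6 + I}$)
$\frac{h{\left(-25,k{\left(9 \right)} \right)} + 35240}{\frac{1}{-20089} - 40709} = \frac{\frac{\left(3 + 9\right) \left(58 + 9 - 25\right)}{6 + 9} + 35240}{\frac{1}{-20089} - 40709} = \frac{\frac{1}{15} \cdot 12 \cdot 42 + 35240}{- \frac{1}{20089} - 40709} = \frac{\frac{1}{15} \cdot 12 \cdot 42 + 35240}{- \frac{817803102}{20089}} = \left(\frac{168}{5} + 35240\right) \left(- \frac{20089}{817803102}\right) = \frac{176368}{5} \left(- \frac{20089}{817803102}\right) = - \frac{1771528376}{2044507755}$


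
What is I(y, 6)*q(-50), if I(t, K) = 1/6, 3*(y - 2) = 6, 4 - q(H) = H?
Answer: 9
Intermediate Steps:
q(H) = 4 - H
y = 4 (y = 2 + (⅓)*6 = 2 + 2 = 4)
I(t, K) = ⅙
I(y, 6)*q(-50) = (4 - 1*(-50))/6 = (4 + 50)/6 = (⅙)*54 = 9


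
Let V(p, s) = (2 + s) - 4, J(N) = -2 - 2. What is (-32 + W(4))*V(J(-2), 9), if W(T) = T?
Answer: -196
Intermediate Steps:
J(N) = -4
V(p, s) = -2 + s
(-32 + W(4))*V(J(-2), 9) = (-32 + 4)*(-2 + 9) = -28*7 = -196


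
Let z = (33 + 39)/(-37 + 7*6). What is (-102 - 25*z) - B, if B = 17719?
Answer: -18181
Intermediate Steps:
z = 72/5 (z = 72/(-37 + 42) = 72/5 ≈ 14.400)
(-102 - 25*z) - B = (-102 - 25*72/5) - 1*17719 = (-102 - 360) - 17719 = -462 - 17719 = -18181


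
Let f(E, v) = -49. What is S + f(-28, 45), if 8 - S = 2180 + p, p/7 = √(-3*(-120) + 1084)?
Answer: -2487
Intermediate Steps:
p = 266 (p = 7*√(-3*(-120) + 1084) = 7*√(360 + 1084) = 7*√1444 = 7*38 = 266)
S = -2438 (S = 8 - (2180 + 266) = 8 - 1*2446 = 8 - 2446 = -2438)
S + f(-28, 45) = -2438 - 49 = -2487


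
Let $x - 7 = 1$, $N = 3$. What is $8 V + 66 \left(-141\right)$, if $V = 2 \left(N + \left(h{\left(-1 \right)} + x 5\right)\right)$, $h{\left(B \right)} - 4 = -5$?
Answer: $-8634$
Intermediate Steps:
$h{\left(B \right)} = -1$ ($h{\left(B \right)} = 4 - 5 = -1$)
$x = 8$ ($x = 7 + 1 = 8$)
$V = 84$ ($V = 2 \left(3 + \left(-1 + 8 \cdot 5\right)\right) = 2 \left(3 + \left(-1 + 40\right)\right) = 2 \left(3 + 39\right) = 2 \cdot 42 = 84$)
$8 V + 66 \left(-141\right) = 8 \cdot 84 + 66 \left(-141\right) = 672 - 9306 = -8634$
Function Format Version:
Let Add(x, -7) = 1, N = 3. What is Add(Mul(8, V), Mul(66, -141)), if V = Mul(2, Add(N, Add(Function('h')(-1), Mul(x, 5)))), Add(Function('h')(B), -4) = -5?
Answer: -8634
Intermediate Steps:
Function('h')(B) = -1 (Function('h')(B) = Add(4, -5) = -1)
x = 8 (x = Add(7, 1) = 8)
V = 84 (V = Mul(2, Add(3, Add(-1, Mul(8, 5)))) = Mul(2, Add(3, Add(-1, 40))) = Mul(2, Add(3, 39)) = Mul(2, 42) = 84)
Add(Mul(8, V), Mul(66, -141)) = Add(Mul(8, 84), Mul(66, -141)) = Add(672, -9306) = -8634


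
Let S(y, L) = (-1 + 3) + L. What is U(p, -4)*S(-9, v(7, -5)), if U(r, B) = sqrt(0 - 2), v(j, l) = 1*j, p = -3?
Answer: 9*I*sqrt(2) ≈ 12.728*I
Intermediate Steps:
v(j, l) = j
S(y, L) = 2 + L
U(r, B) = I*sqrt(2) (U(r, B) = sqrt(-2) = I*sqrt(2))
U(p, -4)*S(-9, v(7, -5)) = (I*sqrt(2))*(2 + 7) = (I*sqrt(2))*9 = 9*I*sqrt(2)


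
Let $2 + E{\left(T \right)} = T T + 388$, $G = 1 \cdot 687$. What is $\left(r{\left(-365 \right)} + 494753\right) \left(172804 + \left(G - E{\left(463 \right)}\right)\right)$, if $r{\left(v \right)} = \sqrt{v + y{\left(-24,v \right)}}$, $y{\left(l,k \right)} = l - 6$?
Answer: $-20415487792 - 41264 i \sqrt{395} \approx -2.0415 \cdot 10^{10} - 8.2011 \cdot 10^{5} i$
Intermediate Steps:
$y{\left(l,k \right)} = -6 + l$ ($y{\left(l,k \right)} = l - 6 = -6 + l$)
$G = 687$
$E{\left(T \right)} = 386 + T^{2}$ ($E{\left(T \right)} = -2 + \left(T T + 388\right) = -2 + \left(T^{2} + 388\right) = -2 + \left(388 + T^{2}\right) = 386 + T^{2}$)
$r{\left(v \right)} = \sqrt{-30 + v}$ ($r{\left(v \right)} = \sqrt{v - 30} = \sqrt{-30 + v}$)
$\left(r{\left(-365 \right)} + 494753\right) \left(172804 + \left(G - E{\left(463 \right)}\right)\right) = \left(\sqrt{-30 - 365} + 494753\right) \left(172804 + \left(687 - \left(386 + 463^{2}\right)\right)\right) = \left(\sqrt{-395} + 494753\right) \left(172804 + \left(687 - \left(386 + 214369\right)\right)\right) = \left(i \sqrt{395} + 494753\right) \left(172804 + \left(687 - 214755\right)\right) = \left(494753 + i \sqrt{395}\right) \left(172804 + \left(687 - 214755\right)\right) = \left(494753 + i \sqrt{395}\right) \left(172804 - 214068\right) = \left(494753 + i \sqrt{395}\right) \left(-41264\right) = -20415487792 - 41264 i \sqrt{395}$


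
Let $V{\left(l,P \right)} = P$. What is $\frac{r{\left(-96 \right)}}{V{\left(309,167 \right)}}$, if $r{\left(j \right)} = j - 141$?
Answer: $- \frac{237}{167} \approx -1.4192$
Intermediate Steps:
$r{\left(j \right)} = -141 + j$
$\frac{r{\left(-96 \right)}}{V{\left(309,167 \right)}} = \frac{-141 - 96}{167} = \left(-237\right) \frac{1}{167} = - \frac{237}{167}$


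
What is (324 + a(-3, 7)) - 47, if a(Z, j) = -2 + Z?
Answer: 272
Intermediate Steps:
(324 + a(-3, 7)) - 47 = (324 + (-2 - 3)) - 47 = (324 - 5) - 47 = 319 - 47 = 272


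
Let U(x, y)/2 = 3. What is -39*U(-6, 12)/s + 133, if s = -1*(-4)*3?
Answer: 227/2 ≈ 113.50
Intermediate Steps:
s = 12 (s = 4*3 = 12)
U(x, y) = 6 (U(x, y) = 2*3 = 6)
-39*U(-6, 12)/s + 133 = -234/12 + 133 = -39*½ + 133 = -39/2 + 133 = 227/2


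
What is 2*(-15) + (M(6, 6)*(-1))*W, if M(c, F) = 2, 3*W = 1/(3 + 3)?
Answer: -271/9 ≈ -30.111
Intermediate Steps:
W = 1/18 (W = 1/(3*(3 + 3)) = (⅓)/6 = (⅓)*(⅙) = 1/18 ≈ 0.055556)
2*(-15) + (M(6, 6)*(-1))*W = 2*(-15) + (2*(-1))*(1/18) = -30 - 2*1/18 = -30 - ⅑ = -271/9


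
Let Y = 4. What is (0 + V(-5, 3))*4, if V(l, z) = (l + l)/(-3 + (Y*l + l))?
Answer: 10/7 ≈ 1.4286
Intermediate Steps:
V(l, z) = 2*l/(-3 + 5*l) (V(l, z) = (l + l)/(-3 + (4*l + l)) = (2*l)/(-3 + 5*l) = 2*l/(-3 + 5*l))
(0 + V(-5, 3))*4 = (0 + 2*(-5)/(-3 + 5*(-5)))*4 = (0 + 2*(-5)/(-3 - 25))*4 = (0 + 2*(-5)/(-28))*4 = (0 + 2*(-5)*(-1/28))*4 = (0 + 5/14)*4 = (5/14)*4 = 10/7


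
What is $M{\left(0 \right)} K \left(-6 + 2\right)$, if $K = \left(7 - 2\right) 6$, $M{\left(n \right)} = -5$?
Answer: $600$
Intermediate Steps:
$K = 30$ ($K = 5 \cdot 6 = 30$)
$M{\left(0 \right)} K \left(-6 + 2\right) = \left(-5\right) 30 \left(-6 + 2\right) = \left(-150\right) \left(-4\right) = 600$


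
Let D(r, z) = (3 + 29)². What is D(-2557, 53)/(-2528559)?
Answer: -1024/2528559 ≈ -0.00040497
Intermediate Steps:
D(r, z) = 1024 (D(r, z) = 32² = 1024)
D(-2557, 53)/(-2528559) = 1024/(-2528559) = 1024*(-1/2528559) = -1024/2528559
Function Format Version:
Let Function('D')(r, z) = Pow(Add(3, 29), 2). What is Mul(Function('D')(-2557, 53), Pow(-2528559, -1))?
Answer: Rational(-1024, 2528559) ≈ -0.00040497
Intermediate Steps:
Function('D')(r, z) = 1024 (Function('D')(r, z) = Pow(32, 2) = 1024)
Mul(Function('D')(-2557, 53), Pow(-2528559, -1)) = Mul(1024, Pow(-2528559, -1)) = Mul(1024, Rational(-1, 2528559)) = Rational(-1024, 2528559)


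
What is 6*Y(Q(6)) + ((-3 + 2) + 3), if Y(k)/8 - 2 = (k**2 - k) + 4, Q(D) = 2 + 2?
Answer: 866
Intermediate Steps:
Q(D) = 4
Y(k) = 48 - 8*k + 8*k**2 (Y(k) = 16 + 8*((k**2 - k) + 4) = 16 + 8*(4 + k**2 - k) = 16 + (32 - 8*k + 8*k**2) = 48 - 8*k + 8*k**2)
6*Y(Q(6)) + ((-3 + 2) + 3) = 6*(48 - 8*4 + 8*4**2) + ((-3 + 2) + 3) = 6*(48 - 32 + 8*16) + (-1 + 3) = 6*(48 - 32 + 128) + 2 = 6*144 + 2 = 864 + 2 = 866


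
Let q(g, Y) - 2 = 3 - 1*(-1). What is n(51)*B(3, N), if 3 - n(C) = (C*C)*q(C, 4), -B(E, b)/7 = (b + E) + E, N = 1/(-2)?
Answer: 1201431/2 ≈ 6.0072e+5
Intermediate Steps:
N = -1/2 ≈ -0.50000
q(g, Y) = 6 (q(g, Y) = 2 + (3 - 1*(-1)) = 2 + (3 + 1) = 2 + 4 = 6)
B(E, b) = -14*E - 7*b (B(E, b) = -7*((b + E) + E) = -7*((E + b) + E) = -7*(b + 2*E) = -14*E - 7*b)
n(C) = 3 - 6*C**2 (n(C) = 3 - C*C*6 = 3 - C**2*6 = 3 - 6*C**2)
n(51)*B(3, N) = (3 - 6*51**2)*(-14*3 - 7*(-1/2)) = (3 - 6*2601)*(-42 + 7/2) = (3 - 15606)*(-77/2) = -15603*(-77/2) = 1201431/2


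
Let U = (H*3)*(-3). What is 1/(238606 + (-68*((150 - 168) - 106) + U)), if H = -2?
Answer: 1/247056 ≈ 4.0477e-6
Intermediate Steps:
U = 18 (U = -2*3*(-3) = -6*(-3) = 18)
1/(238606 + (-68*((150 - 168) - 106) + U)) = 1/(238606 + (-68*((150 - 168) - 106) + 18)) = 1/(238606 + (-68*(-18 - 106) + 18)) = 1/(238606 + (-68*(-124) + 18)) = 1/(238606 + (8432 + 18)) = 1/(238606 + 8450) = 1/247056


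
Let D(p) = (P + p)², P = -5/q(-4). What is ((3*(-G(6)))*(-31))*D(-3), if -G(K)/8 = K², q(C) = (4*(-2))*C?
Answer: -8538237/32 ≈ -2.6682e+5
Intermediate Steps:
q(C) = -8*C
P = -5/32 (P = -5/((-8*(-4))) = -5/32 ≈ -0.15625)
G(K) = -8*K²
D(p) = (-5/32 + p)²
((3*(-G(6)))*(-31))*D(-3) = ((3*(-(-8)*6²))*(-31))*((-5 + 32*(-3))²/1024) = ((3*(-(-8)*36))*(-31))*((-5 - 96)²/1024) = ((3*(-1*(-288)))*(-31))*((1/1024)*(-101)²) = ((3*288)*(-31))*((1/1024)*10201) = (864*(-31))*(10201/1024) = -26784*10201/1024 = -8538237/32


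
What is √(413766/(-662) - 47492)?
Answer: I*√5271749285/331 ≈ 219.36*I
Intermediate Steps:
√(413766/(-662) - 47492) = √(413766*(-1/662) - 47492) = √(-206883/331 - 47492) = √(-15926735/331) = I*√5271749285/331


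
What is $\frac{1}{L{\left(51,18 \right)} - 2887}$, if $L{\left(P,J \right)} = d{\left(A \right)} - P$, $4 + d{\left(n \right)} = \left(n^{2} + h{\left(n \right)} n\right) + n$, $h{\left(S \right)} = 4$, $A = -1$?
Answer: $- \frac{1}{2946} \approx -0.00033944$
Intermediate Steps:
$d{\left(n \right)} = -4 + n^{2} + 5 n$ ($d{\left(n \right)} = -4 + \left(\left(n^{2} + 4 n\right) + n\right) = -4 + \left(n^{2} + 5 n\right) = -4 + n^{2} + 5 n$)
$L{\left(P,J \right)} = -8 - P$ ($L{\left(P,J \right)} = \left(-4 + \left(-1\right)^{2} + 5 \left(-1\right)\right) - P = \left(-4 + 1 - 5\right) - P = -8 - P$)
$\frac{1}{L{\left(51,18 \right)} - 2887} = \frac{1}{\left(-8 - 51\right) - 2887} = \frac{1}{-59 - 2887} = \frac{1}{-2946} = - \frac{1}{2946}$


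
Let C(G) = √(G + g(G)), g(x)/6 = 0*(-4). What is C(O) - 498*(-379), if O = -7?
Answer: 188742 + I*√7 ≈ 1.8874e+5 + 2.6458*I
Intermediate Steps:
g(x) = 0 (g(x) = 6*(0*(-4)) = 6*0 = 0)
C(G) = √G (C(G) = √(G + 0) = √G)
C(O) - 498*(-379) = √(-7) - 498*(-379) = I*√7 + 188742 = 188742 + I*√7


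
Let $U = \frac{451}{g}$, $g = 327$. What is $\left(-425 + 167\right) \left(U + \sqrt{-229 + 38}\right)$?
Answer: $- \frac{38786}{109} - 258 i \sqrt{191} \approx -355.83 - 3565.6 i$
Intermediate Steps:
$U = \frac{451}{327} \approx 1.3792$
$\left(-425 + 167\right) \left(U + \sqrt{-229 + 38}\right) = \left(-425 + 167\right) \left(\frac{451}{327} + \sqrt{-229 + 38}\right) = - 258 \left(\frac{451}{327} + \sqrt{-191}\right) = - 258 \left(\frac{451}{327} + i \sqrt{191}\right) = - \frac{38786}{109} - 258 i \sqrt{191}$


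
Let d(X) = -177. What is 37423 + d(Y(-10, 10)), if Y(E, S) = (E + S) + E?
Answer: 37246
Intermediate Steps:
Y(E, S) = S + 2*E
37423 + d(Y(-10, 10)) = 37423 - 177 = 37246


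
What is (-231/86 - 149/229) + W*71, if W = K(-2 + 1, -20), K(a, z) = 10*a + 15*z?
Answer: -433530653/19694 ≈ -22013.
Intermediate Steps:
W = -310 (W = 10*(-2 + 1) + 15*(-20) = 10*(-1) - 300 = -10 - 300 = -310)
(-231/86 - 149/229) + W*71 = (-231/86 - 149/229) - 310*71 = (-231*1/86 - 149*1/229) - 22010 = (-231/86 - 149/229) - 22010 = -65713/19694 - 22010 = -433530653/19694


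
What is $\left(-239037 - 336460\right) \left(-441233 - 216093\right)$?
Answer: $378289141022$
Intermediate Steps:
$\left(-239037 - 336460\right) \left(-441233 - 216093\right) = \left(-575497\right) \left(-657326\right) = 378289141022$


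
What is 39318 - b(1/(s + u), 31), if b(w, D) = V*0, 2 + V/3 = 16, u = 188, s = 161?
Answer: 39318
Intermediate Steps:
V = 42 (V = -6 + 3*16 = -6 + 48 = 42)
b(w, D) = 0 (b(w, D) = 42*0 = 0)
39318 - b(1/(s + u), 31) = 39318 - 1*0 = 39318 + 0 = 39318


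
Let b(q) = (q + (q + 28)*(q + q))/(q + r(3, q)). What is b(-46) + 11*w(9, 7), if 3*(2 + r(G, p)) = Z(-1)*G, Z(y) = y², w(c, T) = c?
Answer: 3043/47 ≈ 64.745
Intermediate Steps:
r(G, p) = -2 + G/3 (r(G, p) = -2 + ((-1)²*G)/3 = -2 + (1*G)/3 = -2 + G/3)
b(q) = (q + 2*q*(28 + q))/(-1 + q) (b(q) = (q + (q + 28)*(q + q))/(q + (-2 + (⅓)*3)) = (q + (28 + q)*(2*q))/(q + (-2 + 1)) = (q + 2*q*(28 + q))/(q - 1) = (q + 2*q*(28 + q))/(-1 + q))
b(-46) + 11*w(9, 7) = -46*(57 + 2*(-46))/(-1 - 46) + 11*9 = -46*(57 - 92)/(-47) + 99 = -46*(-1/47)*(-35) + 99 = -1610/47 + 99 = 3043/47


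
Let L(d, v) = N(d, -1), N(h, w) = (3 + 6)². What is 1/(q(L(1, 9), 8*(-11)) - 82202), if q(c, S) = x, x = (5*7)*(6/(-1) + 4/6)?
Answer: -3/247166 ≈ -1.2138e-5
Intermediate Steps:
N(h, w) = 81 (N(h, w) = 9² = 81)
L(d, v) = 81
x = -560/3 (x = 35*(6*(-1) + 4*(⅙)) = 35*(-6 + ⅔) = 35*(-16/3) = -560/3 ≈ -186.67)
q(c, S) = -560/3
1/(q(L(1, 9), 8*(-11)) - 82202) = 1/(-560/3 - 82202) = 1/(-247166/3) = -3/247166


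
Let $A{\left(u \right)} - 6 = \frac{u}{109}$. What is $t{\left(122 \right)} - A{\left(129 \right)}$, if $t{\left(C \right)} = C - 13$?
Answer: $\frac{11098}{109} \approx 101.82$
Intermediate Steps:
$t{\left(C \right)} = -13 + C$ ($t{\left(C \right)} = C - 13 = -13 + C$)
$A{\left(u \right)} = 6 + \frac{u}{109}$
$t{\left(122 \right)} - A{\left(129 \right)} = \left(-13 + 122\right) - \left(6 + \frac{1}{109} \cdot 129\right) = 109 - \left(6 + \frac{129}{109}\right) = 109 - \frac{783}{109} = \frac{11098}{109}$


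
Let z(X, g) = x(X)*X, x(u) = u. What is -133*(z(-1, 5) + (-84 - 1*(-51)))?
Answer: 4256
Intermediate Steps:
z(X, g) = X² (z(X, g) = X*X = X²)
-133*(z(-1, 5) + (-84 - 1*(-51))) = -133*((-1)² + (-84 - 1*(-51))) = -133*(1 + (-84 + 51)) = -133*(1 - 33) = -133*(-32) = 4256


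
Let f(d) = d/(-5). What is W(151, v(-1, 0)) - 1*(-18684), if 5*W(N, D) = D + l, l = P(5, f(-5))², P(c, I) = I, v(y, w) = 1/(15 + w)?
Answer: 1401316/75 ≈ 18684.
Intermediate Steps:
f(d) = -d/5 (f(d) = d*(-⅕) = -d/5)
l = 1 (l = (-⅕*(-5))² = 1² = 1)
W(N, D) = ⅕ + D/5 (W(N, D) = (D + 1)/5 = (1 + D)/5 = ⅕ + D/5)
W(151, v(-1, 0)) - 1*(-18684) = (⅕ + 1/(5*(15 + 0))) - 1*(-18684) = (⅕ + (⅕)/15) + 18684 = (⅕ + (⅕)*(1/15)) + 18684 = (⅕ + 1/75) + 18684 = 16/75 + 18684 = 1401316/75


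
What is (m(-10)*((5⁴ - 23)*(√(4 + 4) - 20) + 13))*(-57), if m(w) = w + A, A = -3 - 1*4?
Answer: -11654163 + 1166676*√2 ≈ -1.0004e+7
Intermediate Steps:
A = -7 (A = -3 - 4 = -7)
m(w) = -7 + w (m(w) = w - 7 = -7 + w)
(m(-10)*((5⁴ - 23)*(√(4 + 4) - 20) + 13))*(-57) = ((-7 - 10)*((5⁴ - 23)*(√(4 + 4) - 20) + 13))*(-57) = -17*((625 - 23)*(√8 - 20) + 13)*(-57) = -17*(602*(2*√2 - 20) + 13)*(-57) = -17*(602*(-20 + 2*√2) + 13)*(-57) = -17*((-12040 + 1204*√2) + 13)*(-57) = -17*(-12027 + 1204*√2)*(-57) = (204459 - 20468*√2)*(-57) = -11654163 + 1166676*√2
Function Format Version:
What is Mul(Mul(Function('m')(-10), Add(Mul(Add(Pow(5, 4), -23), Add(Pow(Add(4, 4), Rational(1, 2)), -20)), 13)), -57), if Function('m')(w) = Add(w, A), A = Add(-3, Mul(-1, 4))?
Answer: Add(-11654163, Mul(1166676, Pow(2, Rational(1, 2)))) ≈ -1.0004e+7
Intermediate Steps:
A = -7 (A = Add(-3, -4) = -7)
Function('m')(w) = Add(-7, w) (Function('m')(w) = Add(w, -7) = Add(-7, w))
Mul(Mul(Function('m')(-10), Add(Mul(Add(Pow(5, 4), -23), Add(Pow(Add(4, 4), Rational(1, 2)), -20)), 13)), -57) = Mul(Mul(Add(-7, -10), Add(Mul(Add(Pow(5, 4), -23), Add(Pow(Add(4, 4), Rational(1, 2)), -20)), 13)), -57) = Mul(Mul(-17, Add(Mul(Add(625, -23), Add(Pow(8, Rational(1, 2)), -20)), 13)), -57) = Mul(Mul(-17, Add(Mul(602, Add(Mul(2, Pow(2, Rational(1, 2))), -20)), 13)), -57) = Mul(Mul(-17, Add(Mul(602, Add(-20, Mul(2, Pow(2, Rational(1, 2))))), 13)), -57) = Mul(Mul(-17, Add(Add(-12040, Mul(1204, Pow(2, Rational(1, 2)))), 13)), -57) = Mul(Mul(-17, Add(-12027, Mul(1204, Pow(2, Rational(1, 2))))), -57) = Mul(Add(204459, Mul(-20468, Pow(2, Rational(1, 2)))), -57) = Add(-11654163, Mul(1166676, Pow(2, Rational(1, 2))))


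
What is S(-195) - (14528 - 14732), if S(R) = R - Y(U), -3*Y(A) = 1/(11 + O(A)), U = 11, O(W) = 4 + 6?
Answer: 568/63 ≈ 9.0159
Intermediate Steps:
O(W) = 10
Y(A) = -1/63 (Y(A) = -1/(3*(11 + 10)) = -⅓/21 = -⅓*1/21 = -1/63)
S(R) = 1/63 + R (S(R) = R - 1*(-1/63) = R + 1/63 = 1/63 + R)
S(-195) - (14528 - 14732) = (1/63 - 195) - (14528 - 14732) = -12284/63 - 1*(-204) = -12284/63 + 204 = 568/63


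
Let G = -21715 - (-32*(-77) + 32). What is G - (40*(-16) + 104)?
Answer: -23675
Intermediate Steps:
G = -24211 (G = -21715 - (2464 + 32) = -21715 - 1*2496 = -21715 - 2496 = -24211)
G - (40*(-16) + 104) = -24211 - (40*(-16) + 104) = -24211 - (-640 + 104) = -24211 - 1*(-536) = -24211 + 536 = -23675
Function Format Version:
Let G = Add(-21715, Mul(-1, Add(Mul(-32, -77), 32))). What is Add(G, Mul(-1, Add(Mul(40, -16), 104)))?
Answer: -23675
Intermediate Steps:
G = -24211 (G = Add(-21715, Mul(-1, Add(2464, 32))) = Add(-21715, Mul(-1, 2496)) = Add(-21715, -2496) = -24211)
Add(G, Mul(-1, Add(Mul(40, -16), 104))) = Add(-24211, Mul(-1, Add(Mul(40, -16), 104))) = Add(-24211, Mul(-1, Add(-640, 104))) = Add(-24211, Mul(-1, -536)) = Add(-24211, 536) = -23675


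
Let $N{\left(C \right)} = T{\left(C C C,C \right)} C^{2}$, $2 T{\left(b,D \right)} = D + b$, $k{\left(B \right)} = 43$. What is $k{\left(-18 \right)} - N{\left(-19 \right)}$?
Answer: $1241522$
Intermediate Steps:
$T{\left(b,D \right)} = \frac{D}{2} + \frac{b}{2}$ ($T{\left(b,D \right)} = \frac{D + b}{2} = \frac{D}{2} + \frac{b}{2}$)
$N{\left(C \right)} = C^{2} \left(\frac{C}{2} + \frac{C^{3}}{2}\right)$ ($N{\left(C \right)} = \left(\frac{C}{2} + \frac{C C C}{2}\right) C^{2} = \left(\frac{C}{2} + \frac{C^{2} C}{2}\right) C^{2} = \left(\frac{C}{2} + \frac{C^{3}}{2}\right) C^{2} = C^{2} \left(\frac{C}{2} + \frac{C^{3}}{2}\right)$)
$k{\left(-18 \right)} - N{\left(-19 \right)} = 43 - \frac{\left(-19\right)^{3} \left(1 + \left(-19\right)^{2}\right)}{2} = 43 - \frac{1}{2} \left(-6859\right) \left(1 + 361\right) = 43 - \frac{1}{2} \left(-6859\right) 362 = 43 - -1241479 = 43 + 1241479 = 1241522$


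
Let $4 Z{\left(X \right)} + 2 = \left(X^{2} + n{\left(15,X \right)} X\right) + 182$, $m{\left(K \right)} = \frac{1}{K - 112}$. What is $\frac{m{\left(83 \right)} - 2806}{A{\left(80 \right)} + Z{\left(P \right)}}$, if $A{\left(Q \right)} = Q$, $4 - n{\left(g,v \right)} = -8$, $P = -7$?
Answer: $- \frac{700}{29} \approx -24.138$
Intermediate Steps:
$n{\left(g,v \right)} = 12$ ($n{\left(g,v \right)} = 4 - -8 = 4 + 8 = 12$)
$m{\left(K \right)} = \frac{1}{-112 + K}$
$Z{\left(X \right)} = 45 + 3 X + \frac{X^{2}}{4}$ ($Z{\left(X \right)} = - \frac{1}{2} + \frac{\left(X^{2} + 12 X\right) + 182}{4} = - \frac{1}{2} + \frac{182 + X^{2} + 12 X}{4} = - \frac{1}{2} + \left(\frac{91}{2} + 3 X + \frac{X^{2}}{4}\right) = 45 + 3 X + \frac{X^{2}}{4}$)
$\frac{m{\left(83 \right)} - 2806}{A{\left(80 \right)} + Z{\left(P \right)}} = \frac{\frac{1}{-112 + 83} - 2806}{80 + \left(45 + 3 \left(-7\right) + \frac{\left(-7\right)^{2}}{4}\right)} = \frac{\frac{1}{-29} - 2806}{80 + \left(45 - 21 + \frac{1}{4} \cdot 49\right)} = \frac{- \frac{1}{29} - 2806}{80 + \left(45 - 21 + \frac{49}{4}\right)} = - \frac{81375}{29 \left(80 + \frac{145}{4}\right)} = - \frac{81375}{29 \cdot \frac{465}{4}} = \left(- \frac{81375}{29}\right) \frac{4}{465} = - \frac{700}{29}$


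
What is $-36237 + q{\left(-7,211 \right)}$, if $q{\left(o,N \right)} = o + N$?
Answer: $-36033$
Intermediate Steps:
$q{\left(o,N \right)} = N + o$
$-36237 + q{\left(-7,211 \right)} = -36237 + \left(211 - 7\right) = -36237 + 204 = -36033$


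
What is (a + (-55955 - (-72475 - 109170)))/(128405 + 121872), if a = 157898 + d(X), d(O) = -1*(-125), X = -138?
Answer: 283713/250277 ≈ 1.1336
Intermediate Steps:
d(O) = 125
a = 158023 (a = 157898 + 125 = 158023)
(a + (-55955 - (-72475 - 109170)))/(128405 + 121872) = (158023 + (-55955 - (-72475 - 109170)))/(128405 + 121872) = (158023 + (-55955 - 1*(-181645)))/250277 = (158023 + (-55955 + 181645))*(1/250277) = (158023 + 125690)*(1/250277) = 283713*(1/250277) = 283713/250277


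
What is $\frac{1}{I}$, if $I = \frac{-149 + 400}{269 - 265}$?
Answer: $\frac{4}{251} \approx 0.015936$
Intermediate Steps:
$I = \frac{251}{4} \approx 62.75$
$\frac{1}{I} = \frac{1}{\frac{251}{4}} = \frac{4}{251}$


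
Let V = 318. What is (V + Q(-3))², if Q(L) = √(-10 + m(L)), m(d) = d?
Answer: (318 + I*√13)² ≈ 1.0111e+5 + 2293.1*I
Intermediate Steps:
Q(L) = √(-10 + L)
(V + Q(-3))² = (318 + √(-10 - 3))² = (318 + √(-13))² = (318 + I*√13)²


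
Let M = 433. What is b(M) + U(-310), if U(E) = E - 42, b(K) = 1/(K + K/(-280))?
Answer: -42523784/120807 ≈ -352.00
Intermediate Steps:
b(K) = 280/(279*K) (b(K) = 1/(K + K*(-1/280)) = 1/(K - K/280) = 1/(279*K/280) = 280/(279*K))
U(E) = -42 + E
b(M) + U(-310) = (280/279)/433 + (-42 - 310) = (280/279)*(1/433) - 352 = 280/120807 - 352 = -42523784/120807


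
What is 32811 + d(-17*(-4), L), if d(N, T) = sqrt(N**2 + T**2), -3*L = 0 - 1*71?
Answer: 32811 + sqrt(46657)/3 ≈ 32883.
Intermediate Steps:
L = 71/3 (L = -(0 - 1*71)/3 = -(0 - 71)/3 = -1/3*(-71) = 71/3 ≈ 23.667)
32811 + d(-17*(-4), L) = 32811 + sqrt((-17*(-4))**2 + (71/3)**2) = 32811 + sqrt(68**2 + 5041/9) = 32811 + sqrt(4624 + 5041/9) = 32811 + sqrt(46657/9) = 32811 + sqrt(46657)/3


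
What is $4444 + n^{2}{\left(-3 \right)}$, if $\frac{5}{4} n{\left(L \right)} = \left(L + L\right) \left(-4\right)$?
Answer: $\frac{120316}{25} \approx 4812.6$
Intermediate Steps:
$n{\left(L \right)} = - \frac{32 L}{5}$ ($n{\left(L \right)} = \frac{4 \left(L + L\right) \left(-4\right)}{5} = \frac{4 \cdot 2 L \left(-4\right)}{5} = \frac{4 \left(- 8 L\right)}{5} = - \frac{32 L}{5}$)
$4444 + n^{2}{\left(-3 \right)} = 4444 + \left(\left(- \frac{32}{5}\right) \left(-3\right)\right)^{2} = 4444 + \left(\frac{96}{5}\right)^{2} = 4444 + \frac{9216}{25} = \frac{120316}{25}$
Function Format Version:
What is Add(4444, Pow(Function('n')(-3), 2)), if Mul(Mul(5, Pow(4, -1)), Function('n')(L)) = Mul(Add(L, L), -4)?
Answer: Rational(120316, 25) ≈ 4812.6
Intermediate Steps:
Function('n')(L) = Mul(Rational(-32, 5), L) (Function('n')(L) = Mul(Rational(4, 5), Mul(Add(L, L), -4)) = Mul(Rational(4, 5), Mul(Mul(2, L), -4)) = Mul(Rational(4, 5), Mul(-8, L)) = Mul(Rational(-32, 5), L))
Add(4444, Pow(Function('n')(-3), 2)) = Add(4444, Pow(Mul(Rational(-32, 5), -3), 2)) = Add(4444, Pow(Rational(96, 5), 2)) = Add(4444, Rational(9216, 25)) = Rational(120316, 25)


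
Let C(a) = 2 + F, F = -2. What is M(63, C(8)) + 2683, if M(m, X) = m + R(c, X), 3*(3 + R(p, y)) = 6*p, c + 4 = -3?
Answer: 2729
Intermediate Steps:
c = -7 (c = -4 - 3 = -7)
C(a) = 0 (C(a) = 2 - 2 = 0)
R(p, y) = -3 + 2*p (R(p, y) = -3 + (6*p)/3 = -3 + 2*p)
M(m, X) = -17 + m (M(m, X) = m + (-3 + 2*(-7)) = m + (-3 - 14) = m - 17 = -17 + m)
M(63, C(8)) + 2683 = (-17 + 63) + 2683 = 46 + 2683 = 2729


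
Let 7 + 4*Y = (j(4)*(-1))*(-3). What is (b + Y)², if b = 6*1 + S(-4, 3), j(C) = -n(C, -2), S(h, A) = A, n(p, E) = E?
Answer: 1225/16 ≈ 76.563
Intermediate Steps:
j(C) = 2 (j(C) = -1*(-2) = 2)
Y = -¼ (Y = -7/4 + ((2*(-1))*(-3))/4 = -7/4 + (-2*(-3))/4 = -7/4 + (¼)*6 = -7/4 + 3/2 = -¼ ≈ -0.25000)
b = 9 (b = 6*1 + 3 = 6 + 3 = 9)
(b + Y)² = (9 - ¼)² = (35/4)² = 1225/16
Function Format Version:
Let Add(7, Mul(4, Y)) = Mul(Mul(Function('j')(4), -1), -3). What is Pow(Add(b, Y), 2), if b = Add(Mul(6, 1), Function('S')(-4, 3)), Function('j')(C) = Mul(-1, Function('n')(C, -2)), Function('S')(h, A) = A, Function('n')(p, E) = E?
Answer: Rational(1225, 16) ≈ 76.563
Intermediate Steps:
Function('j')(C) = 2 (Function('j')(C) = Mul(-1, -2) = 2)
Y = Rational(-1, 4) (Y = Add(Rational(-7, 4), Mul(Rational(1, 4), Mul(Mul(2, -1), -3))) = Add(Rational(-7, 4), Mul(Rational(1, 4), Mul(-2, -3))) = Add(Rational(-7, 4), Mul(Rational(1, 4), 6)) = Add(Rational(-7, 4), Rational(3, 2)) = Rational(-1, 4) ≈ -0.25000)
b = 9 (b = Add(Mul(6, 1), 3) = Add(6, 3) = 9)
Pow(Add(b, Y), 2) = Pow(Add(9, Rational(-1, 4)), 2) = Pow(Rational(35, 4), 2) = Rational(1225, 16)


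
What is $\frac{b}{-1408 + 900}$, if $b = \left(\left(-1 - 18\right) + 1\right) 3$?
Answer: $\frac{27}{254} \approx 0.1063$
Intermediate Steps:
$b = -54$ ($b = \left(\left(-1 - 18\right) + 1\right) 3 = \left(-19 + 1\right) 3 = \left(-18\right) 3 = -54$)
$\frac{b}{-1408 + 900} = \frac{1}{-1408 + 900} \left(-54\right) = \frac{1}{-508} \left(-54\right) = \left(- \frac{1}{508}\right) \left(-54\right) = \frac{27}{254}$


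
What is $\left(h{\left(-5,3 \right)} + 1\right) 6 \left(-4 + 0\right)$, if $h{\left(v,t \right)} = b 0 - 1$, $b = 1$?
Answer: $0$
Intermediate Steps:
$h{\left(v,t \right)} = -1$ ($h{\left(v,t \right)} = 1 \cdot 0 - 1 = 0 - 1 = -1$)
$\left(h{\left(-5,3 \right)} + 1\right) 6 \left(-4 + 0\right) = \left(-1 + 1\right) 6 \left(-4 + 0\right) = 0 \cdot 6 \left(-4\right) = 0 \left(-4\right) = 0$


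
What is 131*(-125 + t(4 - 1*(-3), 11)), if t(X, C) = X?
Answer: -15458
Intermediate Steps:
131*(-125 + t(4 - 1*(-3), 11)) = 131*(-125 + (4 - 1*(-3))) = 131*(-125 + (4 + 3)) = 131*(-125 + 7) = 131*(-118) = -15458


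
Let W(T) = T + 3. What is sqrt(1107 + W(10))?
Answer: 4*sqrt(70) ≈ 33.466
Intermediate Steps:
W(T) = 3 + T
sqrt(1107 + W(10)) = sqrt(1107 + (3 + 10)) = sqrt(1107 + 13) = sqrt(1120) = 4*sqrt(70)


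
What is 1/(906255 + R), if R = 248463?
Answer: 1/1154718 ≈ 8.6601e-7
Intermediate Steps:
1/(906255 + R) = 1/(906255 + 248463) = 1/1154718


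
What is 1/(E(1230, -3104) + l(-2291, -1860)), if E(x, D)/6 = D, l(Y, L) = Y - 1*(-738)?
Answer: -1/20177 ≈ -4.9561e-5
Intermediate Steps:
l(Y, L) = 738 + Y (l(Y, L) = Y + 738 = 738 + Y)
E(x, D) = 6*D
1/(E(1230, -3104) + l(-2291, -1860)) = 1/(6*(-3104) + (738 - 2291)) = 1/(-18624 - 1553) = 1/(-20177) = -1/20177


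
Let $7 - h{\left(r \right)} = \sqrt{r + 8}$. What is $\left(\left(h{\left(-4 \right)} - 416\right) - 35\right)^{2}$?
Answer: $198916$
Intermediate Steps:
$h{\left(r \right)} = 7 - \sqrt{8 + r}$ ($h{\left(r \right)} = 7 - \sqrt{r + 8} = 7 - \sqrt{8 + r}$)
$\left(\left(h{\left(-4 \right)} - 416\right) - 35\right)^{2} = \left(\left(\left(7 - \sqrt{8 - 4}\right) - 416\right) - 35\right)^{2} = \left(\left(\left(7 - \sqrt{4}\right) - 416\right) - 35\right)^{2} = \left(\left(\left(7 - 2\right) - 416\right) - 35\right)^{2} = \left(\left(5 - 416\right) - 35\right)^{2} = \left(-411 - 35\right)^{2} = \left(-446\right)^{2} = 198916$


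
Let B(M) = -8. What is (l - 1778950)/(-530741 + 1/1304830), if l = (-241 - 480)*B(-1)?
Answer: 2313701069060/692526779029 ≈ 3.3410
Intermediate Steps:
l = 5768 (l = (-241 - 480)*(-8) = -721*(-8) = 5768)
(l - 1778950)/(-530741 + 1/1304830) = (5768 - 1778950)/(-530741 + 1/1304830) = -1773182/(-530741 + 1/1304830) = -1773182/(-692526779029/1304830) = -1773182*(-1304830/692526779029) = 2313701069060/692526779029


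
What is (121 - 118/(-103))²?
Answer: 158281561/10609 ≈ 14920.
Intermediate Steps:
(121 - 118/(-103))² = (121 - 118*(-1/103))² = (121 + 118/103)² = (12581/103)² = 158281561/10609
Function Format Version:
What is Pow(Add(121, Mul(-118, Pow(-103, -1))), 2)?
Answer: Rational(158281561, 10609) ≈ 14920.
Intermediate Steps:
Pow(Add(121, Mul(-118, Pow(-103, -1))), 2) = Pow(Add(121, Mul(-118, Rational(-1, 103))), 2) = Pow(Add(121, Rational(118, 103)), 2) = Pow(Rational(12581, 103), 2) = Rational(158281561, 10609)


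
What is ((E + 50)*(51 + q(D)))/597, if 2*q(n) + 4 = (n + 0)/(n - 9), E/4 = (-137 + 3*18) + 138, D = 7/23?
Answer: 176337/7960 ≈ 22.153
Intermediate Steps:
D = 7/23 (D = 7*(1/23) = 7/23 ≈ 0.30435)
E = 220 (E = 4*((-137 + 3*18) + 138) = 4*((-137 + 54) + 138) = 4*(-83 + 138) = 4*55 = 220)
q(n) = -2 + n/(2*(-9 + n)) (q(n) = -2 + ((n + 0)/(n - 9))/2 = -2 + (n/(-9 + n))/2 = -2 + n/(2*(-9 + n)))
((E + 50)*(51 + q(D)))/597 = ((220 + 50)*(51 + 3*(12 - 1*7/23)/(2*(-9 + 7/23))))/597 = (270*(51 + 3*(12 - 7/23)/(2*(-200/23))))*(1/597) = (270*(51 + (3/2)*(-23/200)*(269/23)))*(1/597) = (270*(51 - 807/400))*(1/597) = (270*(19593/400))*(1/597) = (529011/40)*(1/597) = 176337/7960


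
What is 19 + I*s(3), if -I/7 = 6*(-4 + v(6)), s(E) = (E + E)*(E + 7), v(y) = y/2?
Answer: 2539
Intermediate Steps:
v(y) = y/2 (v(y) = y*(½) = y/2)
s(E) = 2*E*(7 + E) (s(E) = (2*E)*(7 + E) = 2*E*(7 + E))
I = 42 (I = -42*(-4 + (½)*6) = -42*(-4 + 3) = -42*(-1) = -7*(-6) = 42)
19 + I*s(3) = 19 + 42*(2*3*(7 + 3)) = 19 + 42*(2*3*10) = 19 + 42*60 = 19 + 2520 = 2539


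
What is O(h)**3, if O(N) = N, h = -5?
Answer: -125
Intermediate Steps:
O(h)**3 = (-5)**3 = -125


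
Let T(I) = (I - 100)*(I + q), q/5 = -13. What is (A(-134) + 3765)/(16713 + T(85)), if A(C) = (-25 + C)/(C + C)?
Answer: 336393/1466228 ≈ 0.22943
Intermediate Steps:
q = -65 (q = 5*(-13) = -65)
A(C) = (-25 + C)/(2*C) (A(C) = (-25 + C)/((2*C)) = (-25 + C)*(1/(2*C)) = (-25 + C)/(2*C))
T(I) = (-100 + I)*(-65 + I) (T(I) = (I - 100)*(I - 65) = (-100 + I)*(-65 + I))
(A(-134) + 3765)/(16713 + T(85)) = ((½)*(-25 - 134)/(-134) + 3765)/(16713 + (6500 + 85² - 165*85)) = ((½)*(-1/134)*(-159) + 3765)/(16713 + (6500 + 7225 - 14025)) = (159/268 + 3765)/(16713 - 300) = (1009179/268)/16413 = (1009179/268)*(1/16413) = 336393/1466228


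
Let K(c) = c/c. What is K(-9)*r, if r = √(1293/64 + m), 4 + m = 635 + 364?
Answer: √64973/8 ≈ 31.862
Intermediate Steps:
K(c) = 1
m = 995 (m = -4 + (635 + 364) = -4 + 999 = 995)
r = √64973/8 (r = √(1293/64 + 995) = √(64973/64) = √64973/8 ≈ 31.862)
K(-9)*r = 1*(√64973/8) = √64973/8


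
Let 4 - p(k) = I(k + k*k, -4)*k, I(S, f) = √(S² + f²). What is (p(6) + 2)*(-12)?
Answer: -72 + 144*√445 ≈ 2965.7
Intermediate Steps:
p(k) = 4 - k*√(16 + (k + k²)²) (p(k) = 4 - √((k + k*k)² + (-4)²)*k = 4 - √((k + k²)² + 16)*k = 4 - √(16 + (k + k²)²)*k = 4 - k*√(16 + (k + k²)²))
(p(6) + 2)*(-12) = ((4 - 1*6*√(16 + 6²*(1 + 6)²)) + 2)*(-12) = ((4 - 1*6*√(16 + 36*7²)) + 2)*(-12) = ((4 - 1*6*√(16 + 36*49)) + 2)*(-12) = ((4 - 1*6*√(16 + 1764)) + 2)*(-12) = ((4 - 1*6*√1780) + 2)*(-12) = ((4 - 1*6*2*√445) + 2)*(-12) = ((4 - 12*√445) + 2)*(-12) = (6 - 12*√445)*(-12) = -72 + 144*√445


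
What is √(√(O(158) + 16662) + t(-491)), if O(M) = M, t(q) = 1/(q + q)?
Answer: √(-982 + 55930792*√5)/982 ≈ 11.388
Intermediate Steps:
t(q) = 1/(2*q)
√(√(O(158) + 16662) + t(-491)) = √(√(158 + 16662) + (½)/(-491)) = √(√16820 + (½)*(-1/491)) = √(58*√5 - 1/982) = √(-1/982 + 58*√5)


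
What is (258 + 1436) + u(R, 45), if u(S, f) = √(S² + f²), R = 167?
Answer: 1694 + √29914 ≈ 1867.0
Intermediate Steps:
(258 + 1436) + u(R, 45) = (258 + 1436) + √(167² + 45²) = 1694 + √(27889 + 2025) = 1694 + √29914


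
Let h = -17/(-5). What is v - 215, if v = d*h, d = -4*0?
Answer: -215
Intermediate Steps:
d = 0
h = 17/5 (h = -17*(-⅕) = 17/5 ≈ 3.4000)
v = 0 (v = 0*(17/5) = 0)
v - 215 = 0 - 215 = -215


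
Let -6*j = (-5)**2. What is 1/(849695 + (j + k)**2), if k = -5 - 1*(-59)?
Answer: 36/30678421 ≈ 1.1735e-6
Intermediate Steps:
j = -25/6 (j = -1/6*(-5)**2 = -1/6*25 = -25/6 ≈ -4.1667)
k = 54 (k = -5 + 59 = 54)
1/(849695 + (j + k)**2) = 1/(849695 + (-25/6 + 54)**2) = 1/(849695 + (299/6)**2) = 1/(849695 + 89401/36) = 1/(30678421/36) = 36/30678421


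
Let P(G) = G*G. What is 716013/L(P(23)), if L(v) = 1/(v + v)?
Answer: 757541754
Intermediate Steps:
P(G) = G²
L(v) = 1/(2*v)
716013/L(P(23)) = 716013/((1/(2*(23²)))) = 716013/(((½)/529)) = 716013/(((½)*(1/529))) = 716013/(1/1058) = 716013*1058 = 757541754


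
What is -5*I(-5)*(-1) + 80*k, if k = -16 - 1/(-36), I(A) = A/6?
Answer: -23075/18 ≈ -1281.9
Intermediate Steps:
I(A) = A/6 (I(A) = A*(1/6) = A/6)
k = -575/36 (k = -16 - 1*(-1/36) = -16 + 1/36 = -575/36 ≈ -15.972)
-5*I(-5)*(-1) + 80*k = -5*(-5)/6*(-1) + 80*(-575/36) = -5*(-5/6)*(-1) - 11500/9 = (25/6)*(-1) - 11500/9 = -25/6 - 11500/9 = -23075/18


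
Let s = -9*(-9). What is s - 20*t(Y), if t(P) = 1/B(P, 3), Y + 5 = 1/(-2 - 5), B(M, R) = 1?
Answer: 61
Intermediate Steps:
Y = -36/7 (Y = -5 + 1/(-2 - 5) = -5 + 1/(-7) = -5 - ⅐ = -36/7 ≈ -5.1429)
s = 81
t(P) = 1 (t(P) = 1/1 = 1)
s - 20*t(Y) = 81 - 20*1 = 81 - 20 = 61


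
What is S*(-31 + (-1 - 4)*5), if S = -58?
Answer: 3248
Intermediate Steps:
S*(-31 + (-1 - 4)*5) = -58*(-31 + (-1 - 4)*5) = -58*(-31 - 5*5) = -58*(-31 - 25) = -58*(-56) = 3248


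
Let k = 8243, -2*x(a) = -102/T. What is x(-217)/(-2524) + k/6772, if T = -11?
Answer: 28650503/23502226 ≈ 1.2191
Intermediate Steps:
x(a) = -51/11 (x(a) = -(-51)/(-11) = -(-51)*(-1)/11 = -1/2*102/11 = -51/11)
x(-217)/(-2524) + k/6772 = -51/11/(-2524) + 8243/6772 = -51/11*(-1/2524) + 8243*(1/6772) = 51/27764 + 8243/6772 = 28650503/23502226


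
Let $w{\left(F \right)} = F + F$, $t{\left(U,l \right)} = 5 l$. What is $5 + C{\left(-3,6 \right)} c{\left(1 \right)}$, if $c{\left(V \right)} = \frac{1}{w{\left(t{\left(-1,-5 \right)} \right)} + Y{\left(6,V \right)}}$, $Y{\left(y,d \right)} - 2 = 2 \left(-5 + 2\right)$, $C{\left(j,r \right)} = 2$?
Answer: $\frac{134}{27} \approx 4.963$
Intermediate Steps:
$w{\left(F \right)} = 2 F$
$Y{\left(y,d \right)} = -4$ ($Y{\left(y,d \right)} = 2 + 2 \left(-5 + 2\right) = 2 + 2 \left(-3\right) = 2 - 6 = -4$)
$c{\left(V \right)} = - \frac{1}{54}$ ($c{\left(V \right)} = \frac{1}{2 \cdot 5 \left(-5\right) - 4} = \frac{1}{2 \left(-25\right) - 4} = \frac{1}{-50 - 4} = \frac{1}{-54} = - \frac{1}{54}$)
$5 + C{\left(-3,6 \right)} c{\left(1 \right)} = 5 + 2 \left(- \frac{1}{54}\right) = 5 - \frac{1}{27} = \frac{134}{27}$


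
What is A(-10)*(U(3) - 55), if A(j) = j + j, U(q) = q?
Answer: 1040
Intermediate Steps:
A(j) = 2*j
A(-10)*(U(3) - 55) = (2*(-10))*(3 - 55) = -20*(-52) = 1040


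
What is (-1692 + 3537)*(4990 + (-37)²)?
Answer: 11732355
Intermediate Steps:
(-1692 + 3537)*(4990 + (-37)²) = 1845*(4990 + 1369) = 1845*6359 = 11732355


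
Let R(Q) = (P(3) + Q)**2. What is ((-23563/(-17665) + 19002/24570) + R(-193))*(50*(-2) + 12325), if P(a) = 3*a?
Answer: 399225091199420/964509 ≈ 4.1392e+8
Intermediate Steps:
R(Q) = (9 + Q)**2 (R(Q) = (3*3 + Q)**2 = (9 + Q)**2)
((-23563/(-17665) + 19002/24570) + R(-193))*(50*(-2) + 12325) = ((-23563/(-17665) + 19002/24570) + (9 - 193)**2)*(50*(-2) + 12325) = ((-23563*(-1/17665) + 19002*(1/24570)) + (-184)**2)*(-100 + 12325) = ((23563/17665 + 3167/4095) + 33856)*12225 = (30487108/14467635 + 33856)*12225 = (489846737668/14467635)*12225 = 399225091199420/964509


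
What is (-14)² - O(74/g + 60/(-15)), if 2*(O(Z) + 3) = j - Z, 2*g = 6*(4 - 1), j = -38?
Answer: 1981/9 ≈ 220.11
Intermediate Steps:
g = 9 (g = (6*(4 - 1))/2 = (6*3)/2 = (½)*18 = 9)
O(Z) = -22 - Z/2 (O(Z) = -3 + (-38 - Z)/2 = -3 + (-19 - Z/2) = -22 - Z/2)
(-14)² - O(74/g + 60/(-15)) = (-14)² - (-22 - (74/9 + 60/(-15))/2) = 196 - (-22 - (74*(⅑) + 60*(-1/15))/2) = 196 - (-22 - (74/9 - 4)/2) = 196 - (-22 - ½*38/9) = 196 - (-22 - 19/9) = 196 - 1*(-217/9) = 196 + 217/9 = 1981/9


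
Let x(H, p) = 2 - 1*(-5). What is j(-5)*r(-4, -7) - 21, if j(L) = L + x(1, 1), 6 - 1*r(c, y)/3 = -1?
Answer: 21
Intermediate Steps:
x(H, p) = 7 (x(H, p) = 2 + 5 = 7)
r(c, y) = 21 (r(c, y) = 18 - 3*(-1) = 18 + 3 = 21)
j(L) = 7 + L (j(L) = L + 7 = 7 + L)
j(-5)*r(-4, -7) - 21 = (7 - 5)*21 - 21 = 2*21 - 21 = 42 - 21 = 21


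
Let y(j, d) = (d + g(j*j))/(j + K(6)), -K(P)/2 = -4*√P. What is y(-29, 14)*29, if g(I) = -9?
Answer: -4205/457 - 1160*√6/457 ≈ -15.419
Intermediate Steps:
K(P) = 8*√P (K(P) = -(-8)*√P = 8*√P)
y(j, d) = (-9 + d)/(j + 8*√6) (y(j, d) = (d - 9)/(j + 8*√6) = (-9 + d)/(j + 8*√6))
y(-29, 14)*29 = ((-9 + 14)/(-29 + 8*√6))*29 = (5/(-29 + 8*√6))*29 = 145/(-29 + 8*√6)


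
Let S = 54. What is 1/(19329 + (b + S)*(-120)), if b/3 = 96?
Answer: -1/21711 ≈ -4.6060e-5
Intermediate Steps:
b = 288 (b = 3*96 = 288)
1/(19329 + (b + S)*(-120)) = 1/(19329 + (288 + 54)*(-120)) = 1/(19329 + 342*(-120)) = 1/(19329 - 41040) = 1/(-21711) = -1/21711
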